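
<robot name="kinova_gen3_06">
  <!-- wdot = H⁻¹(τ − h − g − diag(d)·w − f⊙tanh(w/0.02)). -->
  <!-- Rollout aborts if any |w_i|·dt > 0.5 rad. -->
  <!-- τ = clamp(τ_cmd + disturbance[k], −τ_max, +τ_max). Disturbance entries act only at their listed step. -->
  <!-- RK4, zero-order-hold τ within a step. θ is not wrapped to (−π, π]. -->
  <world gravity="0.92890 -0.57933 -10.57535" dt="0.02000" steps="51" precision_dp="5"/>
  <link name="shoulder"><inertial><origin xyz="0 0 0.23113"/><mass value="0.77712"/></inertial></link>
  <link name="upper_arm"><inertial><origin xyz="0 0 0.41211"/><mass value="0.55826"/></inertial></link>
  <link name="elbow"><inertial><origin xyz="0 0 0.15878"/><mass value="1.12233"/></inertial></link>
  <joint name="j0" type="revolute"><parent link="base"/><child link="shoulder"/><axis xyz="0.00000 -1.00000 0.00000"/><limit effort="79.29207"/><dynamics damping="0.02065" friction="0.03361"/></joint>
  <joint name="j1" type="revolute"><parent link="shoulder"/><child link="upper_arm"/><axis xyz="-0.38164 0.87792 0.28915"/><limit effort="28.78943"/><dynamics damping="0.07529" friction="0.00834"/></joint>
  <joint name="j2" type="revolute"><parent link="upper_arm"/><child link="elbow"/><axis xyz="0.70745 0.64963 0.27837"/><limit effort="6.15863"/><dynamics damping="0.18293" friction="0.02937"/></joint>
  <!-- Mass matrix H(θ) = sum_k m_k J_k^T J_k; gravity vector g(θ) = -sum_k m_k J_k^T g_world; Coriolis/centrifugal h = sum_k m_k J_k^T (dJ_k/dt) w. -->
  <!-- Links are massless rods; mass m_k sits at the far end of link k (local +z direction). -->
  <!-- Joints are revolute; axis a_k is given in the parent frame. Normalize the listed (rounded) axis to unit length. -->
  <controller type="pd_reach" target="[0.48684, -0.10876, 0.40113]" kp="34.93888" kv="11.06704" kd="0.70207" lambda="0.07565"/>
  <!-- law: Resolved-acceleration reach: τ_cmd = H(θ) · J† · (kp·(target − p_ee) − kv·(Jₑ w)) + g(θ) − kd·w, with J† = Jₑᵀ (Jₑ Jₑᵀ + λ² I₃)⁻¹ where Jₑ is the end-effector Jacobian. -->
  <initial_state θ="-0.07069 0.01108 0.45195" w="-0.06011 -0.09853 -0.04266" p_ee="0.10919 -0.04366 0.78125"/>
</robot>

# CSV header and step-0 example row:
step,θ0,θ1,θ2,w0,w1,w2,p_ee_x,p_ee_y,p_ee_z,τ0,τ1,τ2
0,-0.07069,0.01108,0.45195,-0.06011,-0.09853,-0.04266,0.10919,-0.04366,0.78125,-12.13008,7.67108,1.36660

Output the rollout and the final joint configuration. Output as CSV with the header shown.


step,θ0,θ1,θ2,w0,w1,w2,p_ee_x,p_ee_y,p_ee_z,τ0,τ1,τ2
1,-0.07183,0.01226,0.46424,-0.07358,0.19718,1.19194,0.11191,-0.04447,0.78015,-8.23809,5.24709,0.01558
2,-0.07663,0.01533,0.48343,-0.39944,0.11738,0.75510,0.11909,-0.04544,0.77793,-5.41654,3.69341,0.07863
3,-0.08575,0.01846,0.50053,-0.51579,0.19292,0.94638,0.12942,-0.04618,0.77522,-2.96420,2.20630,-0.31982
4,-0.09738,0.02246,0.51875,-0.64720,0.20906,0.88081,0.14216,-0.04679,0.77181,-0.98886,1.02833,-0.47327
5,-0.11112,0.02694,0.53651,-0.72697,0.23891,0.89485,0.15662,-0.04723,0.76782,0.67098,0.01425,-0.66215
6,-0.12628,0.03188,0.55417,-0.78994,0.25493,0.87324,0.17227,-0.04753,0.76323,2.05543,-0.83283,-0.79872
7,-0.14250,0.03708,0.57147,-0.83239,0.26615,0.85865,0.18869,-0.04770,0.75809,3.22587,-1.55324,-0.92199
8,-0.15943,0.04244,0.58843,-0.86140,0.27036,0.83914,0.20554,-0.04779,0.75243,4.22088,-2.16590,-1.02559
9,-0.17683,0.04783,0.60499,-0.87908,0.26930,0.81981,0.22254,-0.04781,0.74629,5.07378,-2.69055,-1.11618
10,-0.19449,0.05316,0.62117,-0.88800,0.26365,0.79999,0.23949,-0.04779,0.73973,5.80990,-3.14180,-1.19517
11,-0.21227,0.05834,0.63696,-0.88986,0.25439,0.78044,0.25623,-0.04776,0.73279,6.44939,-3.53180,-1.26469
12,-0.23002,0.06330,0.65235,-0.88604,0.24231,0.76131,0.27261,-0.04772,0.72553,7.00812,-3.87019,-1.32608
13,-0.24765,0.06800,0.66738,-0.87760,0.22812,0.74279,0.28855,-0.04769,0.71800,7.49869,-4.16481,-1.38044
14,-0.26507,0.07241,0.68204,-0.86542,0.21243,0.72497,0.30397,-0.04769,0.71027,7.93114,-4.42198,-1.42864
15,-0.28222,0.07649,0.69635,-0.85020,0.19573,0.70790,0.31882,-0.04772,0.70239,8.31356,-4.64687,-1.47138
16,-0.29904,0.08023,0.71034,-0.83250,0.17846,0.69161,0.33306,-0.04779,0.69439,8.65252,-4.84374,-1.50923
17,-0.31549,0.08362,0.72401,-0.81282,0.16094,0.67609,0.34667,-0.04790,0.68634,8.95342,-5.01612,-1.54271
18,-0.33152,0.08667,0.73737,-0.79156,0.14344,0.66134,0.35964,-0.04806,0.67828,9.22077,-5.16696,-1.57221
19,-0.34712,0.08936,0.75045,-0.76908,0.12616,0.64732,0.37195,-0.04826,0.67024,9.45836,-5.29879,-1.59813
20,-0.36226,0.09172,0.76326,-0.74568,0.10927,0.63400,0.38362,-0.04851,0.66227,9.66942,-5.41375,-1.62080
21,-0.37692,0.09374,0.77581,-0.72162,0.09289,0.62134,0.39466,-0.04881,0.65438,9.85676,-5.51373,-1.64051
22,-0.39110,0.09544,0.78812,-0.69713,0.07711,0.60932,0.40507,-0.04916,0.64662,10.02282,-5.60035,-1.65755
23,-0.40479,0.09684,0.80019,-0.67241,0.06200,0.59789,0.41488,-0.04955,0.63900,10.16977,-5.67506,-1.67218
24,-0.41798,0.09794,0.81204,-0.64763,0.04759,0.58701,0.42411,-0.04998,0.63154,10.29952,-5.73916,-1.68462
25,-0.43068,0.09876,0.82368,-0.62291,0.03395,0.57666,0.43276,-0.05046,0.62427,10.41381,-5.79384,-1.69510
26,-0.44289,0.09931,0.83512,-0.59833,0.02118,0.56683,0.44088,-0.05097,0.61719,10.51417,-5.84031,-1.70385
27,-0.45460,0.09962,0.84636,-0.57388,0.00950,0.55754,0.44848,-0.05152,0.61032,10.60196,-5.87986,-1.71107
28,-0.46583,0.09971,0.85743,-0.54954,-0.00091,0.54874,0.45558,-0.05210,0.60366,10.67842,-5.91370,-1.71692
29,-0.47658,0.09960,0.86832,-0.52548,-0.01022,0.54026,0.46221,-0.05270,0.59722,10.74475,-5.94239,-1.72144
30,-0.48684,0.09931,0.87905,-0.50202,-0.01883,0.53199,0.46840,-0.05333,0.59101,10.80212,-5.96595,-1.72474
31,-0.49665,0.09886,0.88962,-0.47936,-0.02705,0.52393,0.47416,-0.05397,0.58501,10.85154,-5.98453,-1.72702
32,-0.50601,0.09824,0.90002,-0.45757,-0.03497,0.51613,0.47953,-0.05464,0.57925,10.89390,-5.99850,-1.72844
33,-0.51495,0.09747,0.91028,-0.43666,-0.04257,0.50862,0.48451,-0.05532,0.57370,10.92996,-6.00840,-1.72915
34,-0.52348,0.09655,0.92038,-0.41660,-0.04981,0.50137,0.48914,-0.05602,0.56838,10.96038,-6.01476,-1.72925
35,-0.53161,0.09549,0.93035,-0.39736,-0.05664,0.49438,0.49344,-0.05673,0.56328,10.98580,-6.01808,-1.72882
36,-0.53937,0.09430,0.94017,-0.37893,-0.06305,0.48761,0.49742,-0.05746,0.55839,11.00677,-6.01879,-1.72794
37,-0.54677,0.09298,0.94987,-0.36127,-0.06902,0.48105,0.50110,-0.05820,0.55371,11.02380,-6.01728,-1.72666
38,-0.55382,0.09155,0.95943,-0.34439,-0.07454,0.47468,0.50450,-0.05894,0.54923,11.03737,-6.01386,-1.72505
39,-0.56054,0.09001,0.96887,-0.32825,-0.07963,0.46848,0.50765,-0.05970,0.54495,11.04790,-6.00884,-1.72316
40,-0.56695,0.08837,0.97818,-0.31284,-0.08430,0.46244,0.51055,-0.06047,0.54086,11.05576,-6.00245,-1.72104
41,-0.57305,0.08665,0.98738,-0.29815,-0.08857,0.45656,0.51322,-0.06124,0.53695,11.06130,-5.99490,-1.71874
42,-0.57887,0.08484,0.99646,-0.28416,-0.09246,0.45081,0.51568,-0.06202,0.53322,11.06481,-5.98639,-1.71628
43,-0.58441,0.08296,1.00542,-0.27083,-0.09599,0.44519,0.51794,-0.06279,0.52966,11.06658,-5.97707,-1.71370
44,-0.58970,0.08101,1.01428,-0.25817,-0.09918,0.43970,0.52001,-0.06357,0.52626,11.06683,-5.96710,-1.71103
45,-0.59474,0.07900,1.02302,-0.24613,-0.10204,0.43432,0.52190,-0.06435,0.52302,11.06578,-5.95659,-1.70830
46,-0.59954,0.07694,1.03166,-0.23470,-0.10459,0.42904,0.52363,-0.06513,0.51992,11.06362,-5.94565,-1.70553
47,-0.60413,0.07483,1.04020,-0.22386,-0.10687,0.42387,0.52522,-0.06591,0.51696,11.06051,-5.93437,-1.70273
48,-0.60850,0.07268,1.04863,-0.21358,-0.10887,0.41880,0.52665,-0.06669,0.51414,11.05660,-5.92284,-1.69991
49,-0.61267,0.07048,1.05696,-0.20384,-0.11063,0.41382,0.52796,-0.06746,0.51145,11.05201,-5.91112,-1.69710
50,-0.61665,0.06826,1.06519,-0.19462,-0.11215,0.40893,0.52914,-0.06822,0.50887,11.04685,-5.89927,-1.69429
51,-0.62045,0.06601,1.07333,-0.18588,-0.11345,0.40412,0.53021,-0.06898,0.50642,,,
# final θ (rad): -0.62045 0.06601 1.07333


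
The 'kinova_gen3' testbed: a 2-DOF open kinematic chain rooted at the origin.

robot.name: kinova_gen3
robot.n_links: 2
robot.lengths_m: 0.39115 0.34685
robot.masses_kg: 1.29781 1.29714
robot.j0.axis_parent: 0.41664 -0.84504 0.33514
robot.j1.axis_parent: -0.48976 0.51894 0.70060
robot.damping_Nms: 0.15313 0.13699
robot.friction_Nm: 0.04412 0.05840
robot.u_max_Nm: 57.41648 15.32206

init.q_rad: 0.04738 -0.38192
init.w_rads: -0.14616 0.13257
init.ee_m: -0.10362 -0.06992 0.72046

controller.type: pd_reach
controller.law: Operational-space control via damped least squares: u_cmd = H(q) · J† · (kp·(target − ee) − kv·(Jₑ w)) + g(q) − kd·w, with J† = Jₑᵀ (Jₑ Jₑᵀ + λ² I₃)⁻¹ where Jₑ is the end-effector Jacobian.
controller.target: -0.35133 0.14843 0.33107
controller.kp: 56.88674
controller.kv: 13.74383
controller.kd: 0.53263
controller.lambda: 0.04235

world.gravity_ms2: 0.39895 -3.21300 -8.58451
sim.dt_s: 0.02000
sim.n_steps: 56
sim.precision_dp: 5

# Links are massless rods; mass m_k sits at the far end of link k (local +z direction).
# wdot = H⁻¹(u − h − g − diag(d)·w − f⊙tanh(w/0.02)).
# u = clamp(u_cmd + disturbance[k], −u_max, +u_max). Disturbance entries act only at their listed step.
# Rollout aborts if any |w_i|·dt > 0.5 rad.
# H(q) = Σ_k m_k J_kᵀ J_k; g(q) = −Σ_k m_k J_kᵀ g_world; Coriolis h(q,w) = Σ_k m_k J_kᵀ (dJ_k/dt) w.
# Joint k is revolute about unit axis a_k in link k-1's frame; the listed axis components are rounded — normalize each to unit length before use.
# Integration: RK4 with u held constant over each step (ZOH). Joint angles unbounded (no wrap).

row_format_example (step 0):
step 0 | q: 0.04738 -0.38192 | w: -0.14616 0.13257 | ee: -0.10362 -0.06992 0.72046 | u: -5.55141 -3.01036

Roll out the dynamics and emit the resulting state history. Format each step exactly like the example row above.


step 1 | q: 0.03053 -0.42738 | w: -1.48701 -4.49883 | ee: -0.10324 -0.06920 0.71887 | u: -8.29942 0.23087
step 2 | q: -0.00422 -0.53132 | w: -1.95883 -5.80370 | ee: -0.10516 -0.06728 0.71415 | u: -6.34456 0.38719
step 3 | q: -0.04466 -0.65035 | w: -2.07127 -6.05732 | ee: -0.10771 -0.06219 0.70780 | u: -1.70526 -0.11308
step 4 | q: -0.08414 -0.76738 | w: -1.88044 -5.66342 | ee: -0.11084 -0.05444 0.70048 | u: 1.42745 -0.63226
step 5 | q: -0.11884 -0.87597 | w: -1.59860 -5.22556 | ee: -0.11496 -0.04534 0.69258 | u: 2.77957 -0.82650
step 6 | q: -0.14784 -0.97673 | w: -1.30814 -4.87586 | ee: -0.12043 -0.03578 0.68413 | u: 3.06030 -0.75756
step 7 | q: -0.17119 -1.07127 | w: -1.03214 -4.59935 | ee: -0.12737 -0.02620 0.67510 | u: 2.77748 -0.54267
step 8 | q: -0.18924 -1.16077 | w: -0.77778 -4.36868 | ee: -0.13568 -0.01682 0.66548 | u: 2.21949 -0.26455
step 9 | q: -0.20246 -1.24597 | w: -0.54742 -4.16501 | ee: -0.14515 -0.00774 0.65532 | u: 1.54590 0.02701
step 10 | q: -0.21133 -1.32727 | w: -0.34148 -3.97719 | ee: -0.15551 0.00096 0.64468 | u: 0.84478 0.30370
step 11 | q: -0.21632 -1.40494 | w: -0.15943 -3.79894 | ee: -0.16649 0.00926 0.63363 | u: 0.16387 0.55034
step 12 | q: -0.21790 -1.47912 | w: -0.00043 -3.62721 | ee: -0.17783 0.01713 0.62227 | u: -0.47008 0.75990
step 13 | q: -0.21654 -1.54995 | w: 0.13484 -3.46246 | ee: -0.18929 0.02458 0.61068 | u: -1.02625 0.93127
step 14 | q: -0.21267 -1.61753 | w: 0.25090 -3.30013 | ee: -0.20067 0.03161 0.59897 | u: -1.52582 1.06294
step 15 | q: -0.20666 -1.68190 | w: 0.34934 -3.14055 | ee: -0.21182 0.03821 0.58723 | u: -1.97152 1.15775
step 16 | q: -0.19885 -1.74313 | w: 0.43153 -2.98444 | ee: -0.22264 0.04440 0.57555 | u: -2.36566 1.21946
step 17 | q: -0.18954 -1.80128 | w: 0.49889 -2.83240 | ee: -0.23301 0.05016 0.56402 | u: -2.71195 1.25214
step 18 | q: -0.17901 -1.85644 | w: 0.55285 -2.68498 | ee: -0.24290 0.05553 0.55270 | u: -3.01473 1.25992
step 19 | q: -0.16753 -1.90871 | w: 0.59480 -2.54264 | ee: -0.25226 0.06052 0.54166 | u: -3.27850 1.24684
step 20 | q: -0.15532 -1.95820 | w: 0.62611 -2.40578 | ee: -0.26106 0.06514 0.53094 | u: -3.50767 1.21671
step 21 | q: -0.14257 -2.00501 | w: 0.64805 -2.27472 | ee: -0.26930 0.06943 0.52060 | u: -3.70641 1.17300
step 22 | q: -0.12947 -2.04926 | w: 0.66184 -2.14968 | ee: -0.27700 0.07339 0.51065 | u: -3.87852 1.11882
step 23 | q: -0.11617 -2.09108 | w: 0.66861 -2.03080 | ee: -0.28415 0.07707 0.50112 | u: -4.02745 1.05690
step 24 | q: -0.10278 -2.13059 | w: 0.66940 -1.91813 | ee: -0.29078 0.08047 0.49203 | u: -4.15628 0.98956
step 25 | q: -0.08944 -2.16790 | w: 0.66517 -1.81165 | ee: -0.29692 0.08363 0.48338 | u: -4.26772 0.91875
step 26 | q: -0.07621 -2.20315 | w: 0.65676 -1.71126 | ee: -0.30259 0.08656 0.47516 | u: -4.36415 0.84606
step 27 | q: -0.06319 -2.23645 | w: 0.64496 -1.61682 | ee: -0.30782 0.08929 0.46737 | u: -4.44765 0.77277
step 28 | q: -0.05044 -2.26792 | w: 0.63043 -1.52813 | ee: -0.31264 0.09183 0.46001 | u: -4.52001 0.69989
step 29 | q: -0.03799 -2.29767 | w: 0.61378 -1.44496 | ee: -0.31707 0.09420 0.45307 | u: -4.58280 0.62819
step 30 | q: -0.02590 -2.32581 | w: 0.59552 -1.36705 | ee: -0.32114 0.09643 0.44652 | u: -4.63737 0.55824
step 31 | q: -0.01418 -2.35244 | w: 0.57610 -1.29412 | ee: -0.32489 0.09852 0.44035 | u: -4.68485 0.49044
step 32 | q: -0.00286 -2.37766 | w: 0.55589 -1.22588 | ee: -0.32832 0.10049 0.43454 | u: -4.72626 0.42506
step 33 | q: 0.00805 -2.40156 | w: 0.53521 -1.16205 | ee: -0.33147 0.10234 0.42909 | u: -4.76245 0.36228
step 34 | q: 0.01855 -2.42423 | w: 0.51433 -1.10234 | ee: -0.33437 0.10410 0.42396 | u: -4.79414 0.30217
step 35 | q: 0.02863 -2.44574 | w: 0.49346 -1.04646 | ee: -0.33702 0.10577 0.41915 | u: -4.82198 0.24476
step 36 | q: 0.03829 -2.46616 | w: 0.47277 -0.99416 | ee: -0.33944 0.10736 0.41463 | u: -4.84649 0.19002
step 37 | q: 0.04755 -2.48558 | w: 0.45242 -0.94517 | ee: -0.34167 0.10888 0.41039 | u: -4.86816 0.13789
step 38 | q: 0.05640 -2.50404 | w: 0.43252 -0.89926 | ee: -0.34371 0.11032 0.40641 | u: -4.88736 0.08829
step 39 | q: 0.06486 -2.52161 | w: 0.41314 -0.85618 | ee: -0.34557 0.11171 0.40267 | u: -4.90444 0.04112
step 40 | q: 0.07293 -2.53835 | w: 0.39435 -0.81574 | ee: -0.34728 0.11304 0.39917 | u: -4.91971 -0.00373
step 41 | q: 0.08064 -2.55430 | w: 0.37620 -0.77773 | ee: -0.34884 0.11432 0.39588 | u: -4.93340 -0.04637
step 42 | q: 0.08799 -2.56952 | w: 0.35872 -0.74198 | ee: -0.35027 0.11555 0.39280 | u: -4.94573 -0.08691
step 43 | q: 0.09500 -2.58404 | w: 0.34193 -0.70831 | ee: -0.35157 0.11673 0.38990 | u: -4.95688 -0.12548
step 44 | q: 0.10168 -2.59790 | w: 0.32583 -0.67657 | ee: -0.35277 0.11787 0.38719 | u: -4.96702 -0.16217
step 45 | q: 0.10804 -2.61115 | w: 0.31042 -0.64662 | ee: -0.35386 0.11898 0.38464 | u: -4.97628 -0.19709
step 46 | q: 0.11410 -2.62381 | w: 0.29571 -0.61833 | ee: -0.35485 0.12004 0.38225 | u: -4.98477 -0.23034
step 47 | q: 0.11988 -2.63593 | w: 0.28166 -0.59157 | ee: -0.35576 0.12107 0.38000 | u: -4.99260 -0.26203
step 48 | q: 0.12538 -2.64752 | w: 0.26828 -0.56625 | ee: -0.35659 0.12206 0.37789 | u: -4.99983 -0.29223
step 49 | q: 0.13062 -2.65862 | w: 0.25554 -0.54226 | ee: -0.35734 0.12303 0.37590 | u: -5.00656 -0.32104
step 50 | q: 0.13561 -2.66925 | w: 0.24341 -0.51951 | ee: -0.35803 0.12396 0.37404 | u: -5.01283 -0.34852
step 51 | q: 0.14037 -2.67944 | w: 0.23189 -0.49791 | ee: -0.35866 0.12486 0.37229 | u: -5.01870 -0.37477
step 52 | q: 0.14490 -2.68920 | w: 0.22093 -0.47740 | ee: -0.35923 0.12574 0.37064 | u: -5.02422 -0.39983
step 53 | q: 0.14921 -2.69857 | w: 0.21052 -0.45789 | ee: -0.35975 0.12659 0.36909 | u: -5.02941 -0.42379
step 54 | q: 0.15333 -2.70755 | w: 0.20064 -0.43933 | ee: -0.36022 0.12741 0.36763 | u: -5.03433 -0.44669
step 55 | q: 0.15725 -2.71617 | w: 0.19125 -0.42165 | ee: -0.36065 0.12820 0.36626 | u: -5.03898 -0.46860
step 56 | q: 0.16098 -2.72445 | w: 0.18234 -0.40481 | ee: -0.36104 0.12897 0.36496


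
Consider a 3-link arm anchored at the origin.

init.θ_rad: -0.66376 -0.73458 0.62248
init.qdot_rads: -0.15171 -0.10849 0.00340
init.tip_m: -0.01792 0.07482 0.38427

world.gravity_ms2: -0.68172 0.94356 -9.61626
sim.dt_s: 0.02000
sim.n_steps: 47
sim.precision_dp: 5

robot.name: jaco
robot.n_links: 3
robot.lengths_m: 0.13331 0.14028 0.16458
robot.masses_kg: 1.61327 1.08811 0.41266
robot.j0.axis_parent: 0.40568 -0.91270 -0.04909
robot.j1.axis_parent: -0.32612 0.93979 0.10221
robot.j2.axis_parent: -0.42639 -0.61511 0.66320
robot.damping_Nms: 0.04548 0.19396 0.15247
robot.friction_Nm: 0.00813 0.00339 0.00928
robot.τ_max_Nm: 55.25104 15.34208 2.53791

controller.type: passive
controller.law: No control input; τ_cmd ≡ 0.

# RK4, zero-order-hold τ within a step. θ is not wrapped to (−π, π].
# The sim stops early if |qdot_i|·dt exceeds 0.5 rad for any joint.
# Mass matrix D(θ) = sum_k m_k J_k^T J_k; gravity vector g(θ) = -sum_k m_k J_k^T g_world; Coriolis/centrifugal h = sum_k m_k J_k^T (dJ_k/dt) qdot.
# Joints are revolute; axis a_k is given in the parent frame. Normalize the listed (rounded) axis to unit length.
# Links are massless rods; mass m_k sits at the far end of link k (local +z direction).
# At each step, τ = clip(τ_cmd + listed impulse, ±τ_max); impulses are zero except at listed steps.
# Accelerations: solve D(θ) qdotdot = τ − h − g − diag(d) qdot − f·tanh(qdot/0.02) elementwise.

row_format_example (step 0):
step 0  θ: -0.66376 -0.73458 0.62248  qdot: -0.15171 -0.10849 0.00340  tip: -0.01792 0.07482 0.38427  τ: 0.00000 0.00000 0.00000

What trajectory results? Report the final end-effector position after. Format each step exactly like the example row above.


step 1  θ: -0.67751 -0.75386 0.62019  qdot: -1.16091 -1.65122 0.01090  tip: -0.01799 0.07529 0.38276  τ: 0.00000 0.00000 0.00000
step 2  θ: -0.70922 -0.79851 0.62295  qdot: -1.98177 -2.74290 0.31799  tip: -0.01909 0.07646 0.37865  τ: 0.00000 0.00000 0.00000
step 3  θ: -0.75613 -0.86197 0.63297  qdot: -2.69616 -3.56430 0.69207  tip: -0.02076 0.07843 0.37209  τ: 0.00000 0.00000 0.00000
step 4  θ: -0.81674 -0.94003 0.65029  qdot: -3.35847 -4.21549 1.03660  tip: -0.02256 0.08118 0.36318  τ: 0.00000 0.00000 0.00000
step 5  θ: -0.89037 -1.02978 0.67412  qdot: -4.00440 -4.73924 1.34335  tip: -0.02406 0.08464 0.35196  τ: 0.00000 0.00000 0.00000
step 6  θ: -0.97700 -1.12888 0.70383  qdot: -4.66213 -5.15280 1.62703  tip: -0.02489 0.08873 0.33850  τ: 0.00000 0.00000 0.00000
step 7  θ: -1.07711 -1.23519 0.73914  qdot: -5.35657 -5.45772 1.90710  tip: -0.02473 0.09336 0.32286  τ: 0.00000 0.00000 0.00000
step 8  θ: -1.19167 -1.34641 0.78018  qdot: -6.11066 -5.64235 2.20286  tip: -0.02328 0.09843 0.30519  τ: 0.00000 0.00000 0.00000
step 9  θ: -1.32207 -1.45994 0.82742  qdot: -6.94425 -5.68174 2.53141  tip: -0.02027 0.10385 0.28570  τ: 0.00000 0.00000 0.00000
step 10  θ: -1.47006 -1.57248 0.88166  qdot: -7.86944 -5.53665 2.90356  tip: -0.01544 0.10950 0.26470  τ: 0.00000 0.00000 0.00000
step 11  θ: -1.63744 -1.67985 0.94376  qdot: -8.88065 -5.15420 3.31442  tip: -0.00851 0.11530 0.24262  τ: 0.00000 0.00000 0.00000
step 12  θ: -1.82561 -1.77669 1.01418  qdot: -9.93785 -4.47318 3.72659  tip: 0.00088 0.12122 0.21994  τ: 0.00000 0.00000 0.00000
step 13  θ: -2.03465 -1.85643 1.09218  qdot: -10.94596 -3.43705 4.05053  tip: 0.01326 0.12735 0.19700  τ: 0.00000 0.00000 0.00000
step 14  θ: -2.26206 -1.91159 1.17461  qdot: -11.74215 -2.01288 4.14005  tip: 0.02936 0.13410 0.17365  τ: 0.00000 0.00000 0.00000
step 15  θ: -2.50149 -1.93440 1.25507  qdot: -12.11099 -0.20776 3.82659  tip: 0.04993 0.14219 0.14853  τ: 0.00000 0.00000 0.00000
step 16  θ: -2.74221 -1.91774 1.32410  qdot: -11.84053 1.92048 2.98323  tip: 0.07492 0.15245 0.11849  τ: 0.00000 0.00000 0.00000
step 17  θ: -2.96989 -1.85603 1.37084  qdot: -10.79630 4.27831 1.60839  tip: 0.10228 0.16511 0.07892  τ: 0.00000 0.00000 0.00000
step 18  θ: -3.16896 -1.74601 1.38556  qdot: -8.99542 6.73064 -0.17368  tip: 0.12722 0.17892 0.02551  τ: 0.00000 0.00000 0.00000
step 19  θ: -3.32590 -1.58716 1.36263  qdot: -6.63056 9.12890 -2.15257  tip: 0.14303 0.19085 -0.04308  τ: 0.00000 0.00000 0.00000
step 20  θ: -3.43254 -1.38225 1.29895  qdot: -4.02086 11.31943 -4.21453  tip: 0.14355 0.19689 -0.12392  τ: 0.00000 0.00000 0.00000
step 21  θ: -3.48730 -1.13641 1.19444  qdot: -1.49294 13.20470 -6.22341  tip: 0.12507 0.19296 -0.21029  τ: 0.00000 0.00000 0.00000
step 22  θ: -3.49476 -0.85712 1.05069  qdot: 0.65823 14.61453 -8.14553  tip: 0.08717 0.17579 -0.29301  τ: 0.00000 0.00000 0.00000
step 23  θ: -3.46584 -0.55787 0.86982  qdot: 2.07189 15.08685 -9.92249  tip: 0.03284 0.14391 -0.36134  τ: 0.00000 0.00000 0.00000
step 24  θ: -3.41988 -0.26439 0.65872  qdot: 2.29710 13.94448 -11.03901  tip: -0.03088 0.09933 -0.40498  τ: 0.00000 0.00000 0.00000
step 25  θ: -3.38240 -0.01048 0.43970  qdot: 1.29490 11.27959 -10.57011  tip: -0.09379 0.04887 -0.41941  τ: 0.00000 0.00000 0.00000
step 26  θ: -3.37154 0.18422 0.24543  qdot: -0.22095 8.23069 -8.68587  tip: -0.14801 0.00130 -0.41011  τ: 0.00000 0.00000 0.00000
step 27  θ: -3.39005 0.32174 0.09418  qdot: -1.57452 5.62119 -6.44339  tip: -0.19177 -0.03829 -0.38732  τ: 0.00000 0.00000 0.00000
step 28  θ: -3.43191 0.41303 -0.01445  qdot: -2.54291 3.60381 -4.48949  tip: -0.22672 -0.06927 -0.35904  τ: 0.00000 0.00000 0.00000
step 29  θ: -3.48915 0.46942 -0.08843  qdot: -3.12049 2.11509 -2.98475  tip: -0.25489 -0.09289 -0.32976  τ: 0.00000 0.00000 0.00000
step 30  θ: -3.55447 0.50059 -0.13657  qdot: -3.36080 1.06748 -1.89289  tip: -0.27781 -0.11075 -0.30168  τ: 0.00000 0.00000 0.00000
step 31  θ: -3.62174 0.51456 -0.16630  qdot: -3.32547 0.38428 -1.12865  tip: -0.29644 -0.12417 -0.27590  τ: 0.00000 0.00000 0.00000
step 32  θ: -3.68605 0.51792 -0.18332  qdot: -3.07326 -0.00435 -0.60875  tip: -0.31146 -0.13416 -0.25296  τ: 0.00000 0.00000 0.00000
step 33  θ: -3.74357 0.51593 -0.19180  qdot: -2.65665 -0.16298 -0.26521  tip: -0.32332 -0.14149 -0.23319  τ: 0.00000 0.00000 0.00000
step 34  θ: -3.79158 0.51241 -0.19480  qdot: -2.13024 -0.17001 -0.05298  tip: -0.33239 -0.14671 -0.21685  τ: 0.00000 0.00000 0.00000
step 35  θ: -3.82834 0.50970 -0.19470  qdot: -1.53857 -0.09412 0.03595  tip: -0.33896 -0.15026 -0.20415  τ: 0.00000 0.00000 0.00000
step 36  θ: -3.85290 0.50891 -0.19377  qdot: -0.91514 0.01706 0.05151  tip: -0.34323 -0.15251 -0.19527  τ: 0.00000 0.00000 0.00000
step 37  θ: -3.86494 0.51031 -0.19282  qdot: -0.28976 0.12019 0.04100  tip: -0.34540 -0.15365 -0.19038  τ: 0.00000 0.00000 0.00000
step 38  θ: -3.86464 0.51343 -0.19221  qdot: 0.31425 0.18272 0.01910  tip: -0.34560 -0.15375 -0.18962  τ: 0.00000 0.00000 0.00000
step 39  θ: -3.85259 0.51726 -0.19199  qdot: 0.88486 0.19063 0.00619  tip: -0.34387 -0.15282 -0.19307  τ: 0.00000 0.00000 0.00000
step 40  θ: -3.82956 0.52058 -0.19194  qdot: 1.40979 0.12875 0.00151  tip: -0.34015 -0.15080 -0.20072  τ: 0.00000 0.00000 0.00000
step 41  θ: -3.79658 0.52187 -0.19192  qdot: 1.87859 -0.01233 0.00319  tip: -0.33428 -0.14757 -0.21250  τ: 0.00000 0.00000 0.00000
step 42  θ: -3.75482 0.51958 -0.19178  qdot: 2.28603 -0.23003 0.01147  tip: -0.32597 -0.14299 -0.22820  τ: 0.00000 0.00000 0.00000
step 43  θ: -3.70561 0.51212 -0.19140  qdot: 2.62256 -0.52847 0.02927  tip: -0.31486 -0.13686 -0.24746  τ: 0.00000 0.00000 0.00000
step 44  θ: -3.65040 0.49800 -0.19047  qdot: 2.88731 -0.89315 0.06828  tip: -0.30051 -0.12896 -0.26976  τ: 0.00000 0.00000 0.00000
step 45  θ: -3.59058 0.47610 -0.18848  qdot: 3.08353 -1.30240 0.13481  tip: -0.28250 -0.11906 -0.29437  τ: 0.00000 0.00000 0.00000
step 46  θ: -3.52746 0.44579 -0.18492  qdot: 3.21916 -1.72811 0.22494  tip: -0.26042 -0.10693 -0.32033  τ: 0.00000 0.00000 0.00000
step 47  θ: -3.46213 0.40710 -0.17937  qdot: 3.30750 -2.13506 0.33221  tip: -0.23402 -0.09246 -0.34646
final tip position (m): -0.23402 -0.09246 -0.34646


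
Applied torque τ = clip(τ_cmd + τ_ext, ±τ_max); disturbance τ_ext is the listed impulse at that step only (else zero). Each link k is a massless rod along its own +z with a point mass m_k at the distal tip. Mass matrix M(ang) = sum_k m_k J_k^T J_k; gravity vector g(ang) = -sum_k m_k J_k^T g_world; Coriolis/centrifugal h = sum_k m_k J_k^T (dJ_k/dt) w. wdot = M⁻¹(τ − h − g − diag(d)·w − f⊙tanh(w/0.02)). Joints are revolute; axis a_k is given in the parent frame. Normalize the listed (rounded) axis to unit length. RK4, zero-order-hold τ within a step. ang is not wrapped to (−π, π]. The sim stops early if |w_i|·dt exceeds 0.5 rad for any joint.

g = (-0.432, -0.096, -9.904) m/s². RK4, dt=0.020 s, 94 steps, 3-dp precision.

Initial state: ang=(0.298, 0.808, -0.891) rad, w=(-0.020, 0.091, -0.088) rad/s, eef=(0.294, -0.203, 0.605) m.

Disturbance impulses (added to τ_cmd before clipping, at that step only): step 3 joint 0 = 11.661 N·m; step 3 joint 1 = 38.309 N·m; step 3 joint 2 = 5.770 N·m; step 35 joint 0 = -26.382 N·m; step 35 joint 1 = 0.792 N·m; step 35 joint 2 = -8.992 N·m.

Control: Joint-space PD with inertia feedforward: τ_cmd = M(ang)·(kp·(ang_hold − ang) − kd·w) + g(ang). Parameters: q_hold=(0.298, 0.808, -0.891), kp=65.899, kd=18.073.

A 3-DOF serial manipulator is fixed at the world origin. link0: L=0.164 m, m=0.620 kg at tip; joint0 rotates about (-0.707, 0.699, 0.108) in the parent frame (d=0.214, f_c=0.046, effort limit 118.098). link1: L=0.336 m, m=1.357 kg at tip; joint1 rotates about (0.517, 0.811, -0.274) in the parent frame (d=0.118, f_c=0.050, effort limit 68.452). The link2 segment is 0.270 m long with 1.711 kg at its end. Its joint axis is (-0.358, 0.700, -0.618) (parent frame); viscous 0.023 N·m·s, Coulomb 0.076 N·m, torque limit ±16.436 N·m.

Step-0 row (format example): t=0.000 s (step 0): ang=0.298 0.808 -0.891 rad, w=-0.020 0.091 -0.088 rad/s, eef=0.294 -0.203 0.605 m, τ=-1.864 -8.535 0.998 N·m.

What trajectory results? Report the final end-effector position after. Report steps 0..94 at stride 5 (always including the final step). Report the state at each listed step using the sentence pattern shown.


t=0.100 s (step 5): ang=0.297 0.848 -0.851 rad, w=-0.006 0.871 1.058 rad/s, eef=0.310 -0.213 0.594 m, τ=-5.613 -18.065 -1.067 N·m.
t=0.200 s (step 10): ang=0.298 0.871 -0.822 rad, w=-0.005 -0.111 -0.074 rad/s, eef=0.320 -0.218 0.588 m, τ=-3.104 -9.435 0.209 N·m.
t=0.300 s (step 15): ang=0.296 0.854 -0.832 rad, w=-0.018 -0.188 -0.109 rad/s, eef=0.314 -0.214 0.593 m, τ=-2.727 -7.918 0.459 N·m.
t=0.400 s (step 20): ang=0.294 0.838 -0.842 rad, w=-0.014 -0.137 -0.078 rad/s, eef=0.308 -0.210 0.598 m, τ=-2.668 -7.690 0.540 N·m.
t=0.500 s (step 25): ang=0.293 0.827 -0.848 rad, w=-0.010 -0.088 -0.048 rad/s, eef=0.304 -0.208 0.601 m, τ=-2.658 -7.683 0.576 N·m.
t=0.600 s (step 30): ang=0.292 0.820 -0.852 rad, w=-0.006 -0.054 -0.032 rad/s, eef=0.302 -0.206 0.603 m, τ=-2.655 -7.704 0.598 N·m.
t=0.700 s (step 35): ang=0.292 0.815 -0.854 rad, w=-0.003 -0.033 -0.025 rad/s, eef=0.300 -0.205 0.604 m, τ=-29.034 -6.925 -8.376 N·m.
t=0.800 s (step 40): ang=0.287 0.812 -0.948 rad, w=-0.009 -0.025 -0.144 rad/s, eef=0.280 -0.215 0.602 m, τ=-0.153 -7.630 1.682 N·m.
t=0.900 s (step 45): ang=0.290 0.811 -0.944 rad, w=0.048 -0.010 0.079 rad/s, eef=0.281 -0.213 0.602 m, τ=-2.236 -7.568 1.087 N·m.
t=1.000 s (step 50): ang=0.295 0.810 -0.936 rad, w=0.042 -0.006 0.068 rad/s, eef=0.285 -0.210 0.603 m, τ=-2.596 -7.556 0.982 N·m.
t=1.100 s (step 55): ang=0.298 0.809 -0.931 rad, w=0.029 -0.004 0.044 rad/s, eef=0.287 -0.208 0.603 m, τ=-2.650 -7.557 0.960 N·m.
t=1.200 s (step 60): ang=0.300 0.809 -0.927 rad, w=0.018 -0.003 0.030 rad/s, eef=0.289 -0.206 0.603 m, τ=-2.656 -7.560 0.950 N·m.
t=1.300 s (step 65): ang=0.302 0.809 -0.925 rad, w=0.010 -0.002 0.024 rad/s, eef=0.290 -0.205 0.603 m, τ=-2.661 -7.562 0.941 N·m.
t=1.400 s (step 70): ang=0.303 0.809 -0.922 rad, w=0.006 -0.001 0.020 rad/s, eef=0.291 -0.205 0.603 m, τ=-2.667 -7.564 0.932 N·m.
t=1.500 s (step 75): ang=0.303 0.809 -0.921 rad, w=0.003 -0.001 0.018 rad/s, eef=0.291 -0.204 0.603 m, τ=-2.673 -7.567 0.923 N·m.
t=1.600 s (step 80): ang=0.303 0.809 -0.919 rad, w=0.001 -0.001 0.016 rad/s, eef=0.292 -0.204 0.603 m, τ=-2.677 -7.569 0.915 N·m.
t=1.700 s (step 85): ang=0.303 0.808 -0.917 rad, w=-0.000 -0.000 0.015 rad/s, eef=0.292 -0.204 0.603 m, τ=-2.680 -7.571 0.908 N·m.
t=1.800 s (step 90): ang=0.303 0.808 -0.916 rad, w=-0.001 -0.000 0.013 rad/s, eef=0.292 -0.204 0.603 m, τ=-2.681 -7.574 0.902 N·m.
t=1.880 s (step 94): ang=0.303 0.808 -0.915 rad, w=-0.001 -0.000 0.013 rad/s, eef=0.292 -0.204 0.603 m.
final eef position (m): 0.292 -0.204 0.603


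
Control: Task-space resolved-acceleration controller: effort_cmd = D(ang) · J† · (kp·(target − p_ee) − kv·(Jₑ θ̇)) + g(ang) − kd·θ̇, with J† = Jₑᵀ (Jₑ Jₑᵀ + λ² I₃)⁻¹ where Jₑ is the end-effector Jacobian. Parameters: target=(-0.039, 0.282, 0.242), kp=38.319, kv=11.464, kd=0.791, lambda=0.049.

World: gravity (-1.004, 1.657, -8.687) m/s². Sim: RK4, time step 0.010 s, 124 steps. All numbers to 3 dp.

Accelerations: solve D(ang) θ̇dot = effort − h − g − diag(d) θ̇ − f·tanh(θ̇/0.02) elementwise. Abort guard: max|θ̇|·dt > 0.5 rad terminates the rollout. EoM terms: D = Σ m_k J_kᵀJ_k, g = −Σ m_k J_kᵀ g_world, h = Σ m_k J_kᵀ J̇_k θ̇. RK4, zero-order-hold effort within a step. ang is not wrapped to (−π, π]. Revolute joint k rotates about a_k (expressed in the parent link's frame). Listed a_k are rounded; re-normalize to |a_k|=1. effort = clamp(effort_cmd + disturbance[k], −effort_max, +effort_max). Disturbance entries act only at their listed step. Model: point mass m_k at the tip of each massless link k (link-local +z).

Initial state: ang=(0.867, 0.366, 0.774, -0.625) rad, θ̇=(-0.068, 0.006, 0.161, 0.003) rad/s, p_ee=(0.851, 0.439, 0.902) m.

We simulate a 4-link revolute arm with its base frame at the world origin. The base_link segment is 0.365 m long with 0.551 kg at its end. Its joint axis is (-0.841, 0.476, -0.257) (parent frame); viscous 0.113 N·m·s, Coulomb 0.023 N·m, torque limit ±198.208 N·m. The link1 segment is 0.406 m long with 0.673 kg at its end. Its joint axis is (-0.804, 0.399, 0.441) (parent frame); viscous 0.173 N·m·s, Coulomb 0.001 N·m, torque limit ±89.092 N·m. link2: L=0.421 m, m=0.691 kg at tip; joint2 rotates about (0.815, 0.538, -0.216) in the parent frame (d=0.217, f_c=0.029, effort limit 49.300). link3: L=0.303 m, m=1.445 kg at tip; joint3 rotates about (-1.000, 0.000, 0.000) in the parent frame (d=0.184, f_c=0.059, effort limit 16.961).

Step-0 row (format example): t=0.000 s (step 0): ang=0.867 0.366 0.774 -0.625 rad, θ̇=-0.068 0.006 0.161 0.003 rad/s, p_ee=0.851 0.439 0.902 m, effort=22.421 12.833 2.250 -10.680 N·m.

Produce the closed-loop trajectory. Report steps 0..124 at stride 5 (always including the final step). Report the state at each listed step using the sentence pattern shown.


t=0.050 s (step 5): ang=0.896 0.368 0.756 -0.826 rad, θ̇=1.211 -0.250 -0.460 -5.927 rad/s, p_ee=0.823 0.428 0.880 m, effort=-2.983 -4.576 5.017 -3.849 N·m.
t=0.100 s (step 10): ang=0.978 0.335 0.749 -1.127 rad, θ̇=1.974 -0.995 0.292 -5.844 rad/s, p_ee=0.774 0.413 0.827 m, effort=-19.446 -15.526 6.622 -2.262 N·m.
t=0.150 s (step 15): ang=1.084 0.275 0.790 -1.396 rad, θ̇=2.193 -1.374 1.373 -4.867 rad/s, p_ee=0.713 0.397 0.760 m, effort=-27.228 -19.748 6.311 -0.170 N·m.
t=0.200 s (step 20): ang=1.191 0.204 0.886 -1.611 rad, θ̇=2.050 -1.425 2.428 -3.737 rad/s, p_ee=0.645 0.381 0.690 m, effort=-29.523 -19.775 4.745 2.053 N·m.
t=0.250 s (step 25): ang=1.285 0.135 1.028 -1.771 rad, θ̇=1.690 -1.293 3.198 -2.676 rad/s, p_ee=0.573 0.369 0.623 m, effort=-28.305 -17.314 2.579 3.754 N·m.
t=0.300 s (step 30): ang=1.359 0.075 1.199 -1.881 rad, θ̇=1.262 -1.137 3.590 -1.748 rad/s, p_ee=0.500 0.361 0.564 m, effort=-24.934 -13.502 0.311 4.620 N·m.
t=0.350 s (step 35): ang=1.412 0.021 1.382 -1.948 rad, θ̇=0.882 -1.035 3.656 -0.935 rad/s, p_ee=0.430 0.356 0.514 m, effort=-20.377 -9.163 -1.795 4.694 N·m.
t=0.400 s (step 40): ang=1.450 -0.030 1.561 -1.975 rad, θ̇=0.650 -1.010 3.479 -0.174 rad/s, p_ee=0.364 0.355 0.473 m, effort=-15.119 -4.823 -3.752 4.233 N·m.
t=0.450 s (step 45): ang=1.482 -0.083 1.725 -1.967 rad, θ̇=0.676 -1.170 2.999 0.506 rad/s, p_ee=0.303 0.355 0.438 m, effort=-11.072 -1.533 -5.620 3.677 N·m.
t=0.500 s (step 50): ang=1.520 -0.149 1.856 -1.929 rad, θ̇=0.836 -1.455 2.244 0.914 rad/s, p_ee=0.251 0.356 0.407 m, effort=-11.514 -0.643 -6.770 3.366 N·m.
t=0.550 s (step 55): ang=1.561 -0.223 1.952 -1.882 rad, θ̇=0.791 -1.473 1.622 0.932 rad/s, p_ee=0.206 0.357 0.378 m, effort=-13.375 -0.795 -7.198 3.311 N·m.
t=0.600 s (step 60): ang=1.596 -0.293 2.022 -1.838 rad, θ̇=0.608 -1.322 1.219 0.803 rad/s, p_ee=0.169 0.356 0.352 m, effort=-14.174 -0.755 -7.417 3.243 N·m.
t=0.650 s (step 65): ang=1.622 -0.355 2.075 -1.802 rad, θ̇=0.408 -1.154 0.941 0.664 rad/s, p_ee=0.138 0.353 0.331 m, effort=-14.115 -0.456 -7.555 3.090 N·m.
t=0.700 s (step 70): ang=1.638 -0.409 2.117 -1.772 rad, θ̇=0.232 -1.005 0.735 0.546 rad/s, p_ee=0.112 0.349 0.313 m, effort=-13.651 -0.042 -7.634 2.882 N·m.
t=0.750 s (step 75): ang=1.646 -0.456 2.150 -1.747 rad, θ̇=0.089 -0.877 0.577 0.448 rad/s, p_ee=0.090 0.345 0.298 m, effort=-13.052 0.387 -7.665 2.657 N·m.
t=0.800 s (step 80): ang=1.647 -0.497 2.175 -1.727 rad, θ̇=-0.018 -0.769 0.450 0.367 rad/s, p_ee=0.070 0.339 0.287 m, effort=-12.463 0.786 -7.663 2.441 N·m.
t=0.850 s (step 85): ang=1.644 -0.533 2.195 -1.710 rad, θ̇=-0.094 -0.675 0.349 0.299 rad/s, p_ee=0.054 0.334 0.278 m, effort=-11.941 1.138 -7.643 2.244 N·m.
t=0.900 s (step 90): ang=1.638 -0.565 2.211 -1.697 rad, θ̇=-0.147 -0.588 0.271 0.240 rad/s, p_ee=0.039 0.328 0.271 m, effort=-11.481 1.438 -7.616 2.071 N·m.
t=0.950 s (step 95): ang=1.630 -0.592 2.223 -1.686 rad, θ̇=-0.181 -0.511 0.210 0.190 rad/s, p_ee=0.027 0.323 0.265 m, effort=-11.095 1.692 -7.586 1.923 N·m.
t=1.000 s (step 100): ang=1.620 -0.616 2.232 -1.677 rad, θ̇=-0.199 -0.443 0.162 0.147 rad/s, p_ee=0.016 0.317 0.261 m, effort=-10.780 1.904 -7.556 1.796 N·m.
t=1.050 s (step 105): ang=1.610 -0.637 2.239 -1.671 rad, θ̇=-0.204 -0.384 0.124 0.111 rad/s, p_ee=0.007 0.312 0.257 m, effort=-10.528 2.081 -7.529 1.689 N·m.
t=1.100 s (step 110): ang=1.600 -0.654 2.244 -1.666 rad, θ̇=-0.200 -0.332 0.094 0.082 rad/s, p_ee=-0.000 0.308 0.255 m, effort=-10.330 2.227 -7.506 1.598 N·m.
t=1.150 s (step 115): ang=1.590 -0.670 2.248 -1.663 rad, θ̇=-0.189 -0.287 0.070 0.057 rad/s, p_ee=-0.007 0.304 0.252 m, effort=-10.177 2.347 -7.487 1.521 N·m.
t=1.200 s (step 120): ang=1.581 -0.683 2.251 -1.660 rad, θ̇=-0.175 -0.247 0.052 0.038 rad/s, p_ee=-0.013 0.301 0.251 m, effort=-10.060 2.446 -7.471 1.456 N·m.
t=1.240 s (step 124): ang=1.574 -0.693 2.253 -1.659 rad, θ̇=-0.161 -0.219 0.040 0.027 rad/s, p_ee=-0.016 0.298 0.250 m.


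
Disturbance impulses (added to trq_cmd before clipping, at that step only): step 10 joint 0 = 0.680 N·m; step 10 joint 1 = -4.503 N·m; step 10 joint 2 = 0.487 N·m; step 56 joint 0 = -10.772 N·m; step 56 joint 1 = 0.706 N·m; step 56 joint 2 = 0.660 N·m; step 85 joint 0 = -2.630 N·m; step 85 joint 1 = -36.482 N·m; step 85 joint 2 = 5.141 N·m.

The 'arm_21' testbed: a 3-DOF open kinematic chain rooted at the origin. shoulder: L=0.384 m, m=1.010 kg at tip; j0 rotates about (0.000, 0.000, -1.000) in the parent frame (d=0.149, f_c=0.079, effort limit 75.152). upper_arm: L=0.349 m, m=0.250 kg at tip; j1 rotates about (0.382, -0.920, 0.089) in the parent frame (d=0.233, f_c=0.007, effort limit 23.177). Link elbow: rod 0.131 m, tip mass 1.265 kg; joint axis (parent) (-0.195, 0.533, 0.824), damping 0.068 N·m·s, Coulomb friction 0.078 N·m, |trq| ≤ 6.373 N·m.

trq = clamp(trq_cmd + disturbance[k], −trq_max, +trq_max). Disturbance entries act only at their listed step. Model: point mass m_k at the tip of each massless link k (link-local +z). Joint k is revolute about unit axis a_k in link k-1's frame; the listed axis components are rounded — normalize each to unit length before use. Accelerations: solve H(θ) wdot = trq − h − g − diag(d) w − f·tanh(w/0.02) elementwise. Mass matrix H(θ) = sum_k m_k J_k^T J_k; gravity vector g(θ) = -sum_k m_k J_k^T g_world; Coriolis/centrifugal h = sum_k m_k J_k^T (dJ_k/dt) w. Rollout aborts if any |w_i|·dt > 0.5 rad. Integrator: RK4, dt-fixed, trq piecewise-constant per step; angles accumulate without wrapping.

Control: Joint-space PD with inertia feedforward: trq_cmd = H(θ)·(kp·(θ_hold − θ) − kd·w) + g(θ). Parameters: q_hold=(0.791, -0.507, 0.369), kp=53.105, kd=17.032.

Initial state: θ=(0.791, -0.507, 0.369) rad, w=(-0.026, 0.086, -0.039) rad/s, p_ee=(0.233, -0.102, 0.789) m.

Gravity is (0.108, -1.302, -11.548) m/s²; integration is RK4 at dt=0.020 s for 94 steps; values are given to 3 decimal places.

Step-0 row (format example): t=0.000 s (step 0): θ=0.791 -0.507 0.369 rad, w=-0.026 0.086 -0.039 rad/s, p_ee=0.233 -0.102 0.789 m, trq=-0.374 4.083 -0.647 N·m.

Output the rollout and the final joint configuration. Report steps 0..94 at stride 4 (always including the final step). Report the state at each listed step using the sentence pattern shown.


t=0.080 s (step 4): θ=0.799 -0.502 0.388 rad, w=0.080 -0.236 -1.593 rad/s, p_ee=0.232 -0.103 0.789 m, trq=-0.745 4.658 -0.679 N·m.
t=0.160 s (step 8): θ=0.813 -0.503 0.394 rad, w=0.082 -0.247 -1.534 rad/s, p_ee=0.231 -0.106 0.788 m, trq=-0.813 4.828 -0.698 N·m.
t=0.240 s (step 12): θ=0.828 -0.514 0.387 rad, w=0.134 -0.429 -1.578 rad/s, p_ee=0.233 -0.112 0.786 m, trq=-1.003 6.030 -0.845 N·m.
t=0.320 s (step 16): θ=0.840 -0.521 0.396 rad, w=0.017 -0.235 -1.495 rad/s, p_ee=0.234 -0.116 0.784 m, trq=-0.867 5.229 -0.748 N·m.
t=0.400 s (step 20): θ=0.847 -0.520 0.404 rad, w=-0.016 -0.199 -1.523 rad/s, p_ee=0.234 -0.118 0.783 m, trq=-0.849 5.023 -0.721 N·m.
t=0.480 s (step 24): θ=0.853 -0.518 0.411 rad, w=-0.032 -0.191 -1.505 rad/s, p_ee=0.233 -0.119 0.784 m, trq=-0.845 4.971 -0.715 N·m.
t=0.560 s (step 28): θ=0.858 -0.516 0.419 rad, w=-0.050 -0.189 -1.477 rad/s, p_ee=0.232 -0.119 0.784 m, trq=-0.832 4.954 -0.714 N·m.
t=0.640 s (step 32): θ=0.861 -0.514 0.426 rad, w=-0.067 -0.188 -1.447 rad/s, p_ee=0.231 -0.120 0.784 m, trq=-0.815 4.945 -0.715 N·m.
t=0.720 s (step 36): θ=0.863 -0.512 0.433 rad, w=-0.081 -0.186 -1.419 rad/s, p_ee=0.231 -0.120 0.784 m, trq=-0.799 4.938 -0.716 N·m.
t=0.800 s (step 40): θ=0.864 -0.510 0.439 rad, w=-0.091 -0.184 -1.393 rad/s, p_ee=0.230 -0.120 0.784 m, trq=-0.783 4.931 -0.717 N·m.
t=0.880 s (step 44): θ=0.865 -0.509 0.446 rad, w=-0.099 -0.182 -1.368 rad/s, p_ee=0.230 -0.120 0.784 m, trq=-0.769 4.925 -0.718 N·m.
t=0.960 s (step 48): θ=0.865 -0.508 0.452 rad, w=-0.105 -0.179 -1.345 rad/s, p_ee=0.230 -0.119 0.784 m, trq=-0.756 4.919 -0.719 N·m.
t=1.040 s (step 52): θ=0.864 -0.507 0.458 rad, w=-0.109 -0.177 -1.324 rad/s, p_ee=0.230 -0.119 0.784 m, trq=-0.745 4.913 -0.720 N·m.
t=1.120 s (step 56): θ=0.864 -0.505 0.464 rad, w=-0.111 -0.175 -1.304 rad/s, p_ee=0.230 -0.119 0.784 m, trq=-11.506 5.613 -0.060 N·m.
t=1.200 s (step 60): θ=0.765 -0.508 0.458 rad, w=-0.528 -0.195 -1.265 rad/s, p_ee=0.241 -0.096 0.784 m, trq=0.379 4.929 -0.822 N·m.
t=1.280 s (step 64): θ=0.762 -0.507 0.466 rad, w=0.065 -0.176 -1.320 rad/s, p_ee=0.242 -0.095 0.784 m, trq=-0.542 4.871 -0.734 N·m.
t=1.360 s (step 68): θ=0.778 -0.507 0.466 rad, w=0.111 -0.167 -1.289 rad/s, p_ee=0.240 -0.099 0.784 m, trq=-0.684 4.850 -0.719 N·m.
t=1.440 s (step 72): θ=0.793 -0.506 0.466 rad, w=0.079 -0.166 -1.279 rad/s, p_ee=0.238 -0.102 0.784 m, trq=-0.703 4.848 -0.717 N·m.
t=1.520 s (step 76): θ=0.806 -0.505 0.468 rad, w=0.041 -0.166 -1.270 rad/s, p_ee=0.237 -0.105 0.784 m, trq=-0.699 4.848 -0.717 N·m.
t=1.600 s (step 80): θ=0.816 -0.504 0.469 rad, w=0.010 -0.167 -1.267 rad/s, p_ee=0.235 -0.107 0.784 m, trq=-0.695 4.851 -0.718 N·m.
t=1.680 s (step 84): θ=0.824 -0.504 0.472 rad, w=-0.007 -0.170 -1.275 rad/s, p_ee=0.234 -0.109 0.784 m, trq=-0.706 4.860 -0.718 N·m.
t=1.760 s (step 88): θ=0.851 -0.546 0.703 rad, w=0.122 -0.750 0.342 rad/s, p_ee=0.258 -0.122 0.761 m, trq=-0.926 10.626 -1.407 N·m.
t=1.840 s (step 92): θ=0.850 -0.570 0.677 rad, w=0.036 0.117 0.279 rad/s, p_ee=0.264 -0.127 0.756 m, trq=-0.666 6.441 -0.935 N·m.
t=1.880 s (step 94): θ=0.848 -0.566 0.660 rad, w=0.025 0.229 0.266 rad/s, p_ee=0.262 -0.126 0.758 m.
final θ (rad): 0.848 -0.566 0.660


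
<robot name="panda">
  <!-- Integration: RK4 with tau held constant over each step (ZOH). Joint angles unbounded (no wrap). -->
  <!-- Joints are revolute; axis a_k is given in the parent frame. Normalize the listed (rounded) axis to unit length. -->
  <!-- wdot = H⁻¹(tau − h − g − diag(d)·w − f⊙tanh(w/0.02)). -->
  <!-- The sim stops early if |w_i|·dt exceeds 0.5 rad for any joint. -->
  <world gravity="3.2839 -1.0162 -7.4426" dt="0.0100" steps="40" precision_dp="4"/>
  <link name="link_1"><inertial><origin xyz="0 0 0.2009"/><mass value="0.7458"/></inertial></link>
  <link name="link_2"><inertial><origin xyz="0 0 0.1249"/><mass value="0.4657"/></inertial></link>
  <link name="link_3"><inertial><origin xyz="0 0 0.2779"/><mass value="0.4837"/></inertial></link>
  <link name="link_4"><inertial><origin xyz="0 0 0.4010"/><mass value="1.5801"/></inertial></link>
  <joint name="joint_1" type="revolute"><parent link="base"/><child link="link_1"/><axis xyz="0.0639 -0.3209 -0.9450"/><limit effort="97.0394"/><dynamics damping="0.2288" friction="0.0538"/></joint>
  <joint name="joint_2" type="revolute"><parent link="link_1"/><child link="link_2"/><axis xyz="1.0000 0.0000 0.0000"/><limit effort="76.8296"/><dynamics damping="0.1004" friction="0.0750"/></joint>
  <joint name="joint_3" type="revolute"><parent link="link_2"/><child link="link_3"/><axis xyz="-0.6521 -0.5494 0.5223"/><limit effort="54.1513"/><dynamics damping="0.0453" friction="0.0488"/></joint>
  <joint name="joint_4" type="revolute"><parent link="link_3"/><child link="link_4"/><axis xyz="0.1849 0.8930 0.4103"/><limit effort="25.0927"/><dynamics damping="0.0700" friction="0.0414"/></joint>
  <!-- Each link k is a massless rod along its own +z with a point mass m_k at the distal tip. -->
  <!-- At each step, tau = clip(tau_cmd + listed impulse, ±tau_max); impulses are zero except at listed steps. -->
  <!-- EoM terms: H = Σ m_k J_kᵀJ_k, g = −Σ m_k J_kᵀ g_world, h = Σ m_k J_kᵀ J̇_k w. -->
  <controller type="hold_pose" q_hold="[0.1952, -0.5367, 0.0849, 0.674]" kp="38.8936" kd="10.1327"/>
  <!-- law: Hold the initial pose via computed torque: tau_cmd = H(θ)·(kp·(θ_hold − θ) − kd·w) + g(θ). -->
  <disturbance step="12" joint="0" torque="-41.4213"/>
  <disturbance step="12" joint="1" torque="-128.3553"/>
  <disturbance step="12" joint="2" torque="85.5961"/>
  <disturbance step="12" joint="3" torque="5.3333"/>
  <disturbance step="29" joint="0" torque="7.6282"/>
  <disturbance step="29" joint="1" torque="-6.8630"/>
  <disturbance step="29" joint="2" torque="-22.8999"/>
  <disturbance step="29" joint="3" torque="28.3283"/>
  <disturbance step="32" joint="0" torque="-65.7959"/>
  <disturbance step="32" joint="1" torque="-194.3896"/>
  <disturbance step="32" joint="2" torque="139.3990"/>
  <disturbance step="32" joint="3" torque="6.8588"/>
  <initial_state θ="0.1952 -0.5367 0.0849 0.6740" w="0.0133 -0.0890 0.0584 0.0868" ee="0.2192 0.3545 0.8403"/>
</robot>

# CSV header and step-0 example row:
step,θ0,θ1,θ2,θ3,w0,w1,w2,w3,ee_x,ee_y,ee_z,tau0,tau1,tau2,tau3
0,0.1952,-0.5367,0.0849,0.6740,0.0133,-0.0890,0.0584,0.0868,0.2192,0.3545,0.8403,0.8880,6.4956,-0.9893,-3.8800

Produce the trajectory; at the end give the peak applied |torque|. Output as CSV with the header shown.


step,θ0,θ1,θ2,θ3,w0,w1,w2,w3,ee_x,ee_y,ee_z,tau0,tau1,tau2,tau3
1,0.1951,-0.5376,0.0853,0.6748,-0.0061,-0.0837,0.0377,0.0677,0.2195,0.3552,0.8397,0.8594,6.4176,-0.9424,-3.8675
2,0.1950,-0.5384,0.0856,0.6754,-0.0019,-0.0804,0.0265,0.0502,0.2197,0.3558,0.8393,0.8306,6.3424,-0.8972,-3.8554
3,0.1949,-0.5391,0.0858,0.6758,-0.0021,-0.0740,0.0190,0.0384,0.2198,0.3563,0.8388,0.8041,6.2701,-0.8551,-3.8440
4,0.1948,-0.5398,0.0859,0.6761,-0.0003,-0.0664,0.0152,0.0300,0.2200,0.3568,0.8385,0.7792,6.2007,-0.8152,-3.8332
5,0.1947,-0.5405,0.0860,0.6764,-0.0004,-0.0575,0.0134,0.0247,0.2201,0.3572,0.8382,0.7560,6.1341,-0.7774,-3.8233
6,0.1946,-0.5410,0.0861,0.6766,0.0001,-0.0486,0.0129,0.0210,0.2203,0.3576,0.8379,0.7342,6.0705,-0.7413,-3.8142
7,0.1945,-0.5414,0.0862,0.6768,-0.0001,-0.0400,0.0128,0.0184,0.2203,0.3579,0.8376,0.7137,6.0097,-0.7066,-3.8059
8,0.1944,-0.5418,0.0863,0.6769,0.0000,-0.0320,0.0129,0.0161,0.2204,0.3582,0.8375,0.6945,5.9520,-0.6732,-3.7984
9,0.1942,-0.5421,0.0863,0.6771,0.0002,-0.0249,0.0127,0.0140,0.2205,0.3584,0.8373,0.6765,5.8973,-0.6413,-3.7916
10,0.1941,-0.5423,0.0864,0.6772,0.0006,-0.0188,0.0122,0.0117,0.2205,0.3586,0.8372,0.6597,5.8460,-0.6108,-3.7855
11,0.1941,-0.5425,0.0865,0.6773,0.0012,-0.0137,0.0112,0.0092,0.2205,0.3587,0.8371,0.6441,5.7981,-0.5818,-3.7803
12,0.1940,-0.5426,0.0865,0.6774,0.0021,-0.0095,0.0100,0.0067,0.2206,0.3589,0.8370,-40.7916,-76.8296,54.1513,1.5575
13,0.1059,-0.5359,0.0596,0.6816,-16.2894,1.4749,-4.7100,0.7894,0.2219,0.3630,0.8356,4.6927,13.5419,-5.4629,-4.6909
14,-0.0255,-0.5203,0.0266,0.6900,-10.5490,1.5576,-2.2019,0.9002,0.2241,0.3703,0.8327,4.1161,11.7198,-3.7216,-5.3886
15,-0.1118,-0.5060,0.0113,0.6991,-7.0056,1.2921,-1.0146,0.9206,0.2257,0.3762,0.8297,3.6850,10.3834,-2.5071,-5.7658
16,-0.1695,-0.4947,0.0044,0.7081,-4.7124,0.9661,-0.4422,0.8736,0.2269,0.3809,0.8268,3.3426,9.3746,-1.6547,-5.9432
17,-0.2083,-0.4866,0.0015,0.7164,-3.1628,0.6728,-0.1575,0.7910,0.2278,0.3848,0.8241,3.0570,8.5882,-1.0507,-5.9951
18,-0.2342,-0.4811,0.0008,0.7238,-2.0808,0.4347,-0.0123,0.6922,0.2284,0.3879,0.8217,2.8097,7.9554,-0.6161,-5.9683
19,-0.2510,-0.4778,0.0010,0.7302,-1.3168,0.2406,0.0440,0.5726,0.2289,0.3904,0.8196,2.5900,7.4297,-0.2902,-5.8932
20,-0.2613,-0.4762,0.0015,0.7353,-0.7629,0.0918,0.0631,0.4538,0.2293,0.3924,0.8179,2.3913,6.9804,-0.0413,-5.7894
21,-0.2668,-0.4758,0.0022,0.7393,-0.3594,-0.0121,0.0718,0.3488,0.2295,0.3940,0.8164,2.2096,6.5850,0.1533,-5.6701
22,-0.2690,-0.4762,0.0030,0.7424,-0.0823,-0.0619,0.0911,0.2733,0.2297,0.3952,0.8152,2.0422,6.2192,0.3132,-5.5453
23,-0.2689,-0.4769,0.0040,0.7448,0.0783,-0.0809,0.0953,0.2029,0.2298,0.3960,0.8143,1.8927,5.8844,0.4521,-5.4213
24,-0.2677,-0.4777,0.0049,0.7465,0.1574,-0.0800,0.0873,0.1368,0.2298,0.3966,0.8137,1.7590,5.5722,0.5810,-5.3032
25,-0.2658,-0.4785,0.0057,0.7475,0.2152,-0.0749,0.0783,0.0775,0.2298,0.3969,0.8133,1.6342,5.2789,0.7034,-5.1924
26,-0.2635,-0.4792,0.0064,0.7481,0.2570,-0.0668,0.0690,0.0248,0.2298,0.3970,0.8131,1.5180,5.0032,0.8204,-5.0891
27,-0.2607,-0.4798,0.0071,0.7481,0.2878,-0.0515,0.0675,-0.0133,0.2297,0.3969,0.8131,1.4099,4.7441,0.9326,-4.9968
28,-0.2578,-0.4802,0.0078,0.7478,0.3111,-0.0297,0.0742,-0.0368,0.2296,0.3967,0.8133,1.3098,4.5012,1.0404,-4.9160
29,-0.2546,-0.4804,0.0086,0.7474,0.3297,-0.0116,0.0775,-0.0592,0.2294,0.3963,0.8136,8.8454,-2.5876,-21.7563,23.4858
30,-0.2277,-0.4879,0.0120,0.7521,4.8391,-1.4103,0.6115,1.0058,0.2310,0.3951,0.8123,0.4001,5.0446,3.3476,-7.6466
31,-0.1855,-0.4999,0.0177,0.7614,3.6673,-1.0161,0.5188,0.8492,0.2341,0.3934,0.8096,0.4675,5.3156,2.8248,-7.3239
32,-0.1537,-0.5086,0.0222,0.7692,2.7493,-0.7483,0.3788,0.6994,0.2370,0.3918,0.8074,-65.2845,-76.8296,54.1513,-0.1845
33,-0.2766,-0.4899,-0.0163,0.7653,-25.1000,4.9122,-6.4950,-1.3698,0.2410,0.3974,0.8060,7.1530,11.9421,-1.2676,-8.2982
34,-0.4828,-0.4344,-0.0518,0.7581,-16.9849,5.9445,-1.2818,-0.1196,0.2456,0.4085,0.8041,6.5535,7.4505,2.6671,-9.5814
35,-0.6249,-0.3762,-0.0520,0.7607,-11.9204,5.6298,0.9067,0.5478,0.2490,0.4168,0.8019,6.1760,4.3261,5.4752,-10.2126
36,-0.7260,-0.3238,-0.0384,0.7677,-8.5773,4.8522,1.6533,0.7997,0.2516,0.4231,0.7996,5.8880,2.1194,7.4104,-10.4091
37,-0.7992,-0.2796,-0.0209,0.7760,-6.2233,3.9904,1.7749,0.8271,0.2536,0.4275,0.7976,5.6193,0.5411,8.6799,-10.3245
38,-0.8522,-0.2439,-0.0037,0.7840,-4.4798,3.1829,1.6403,0.7428,0.2552,0.4305,0.7961,5.3371,-0.5957,9.4539,-10.0632
39,-0.8899,-0.2157,0.0116,0.7908,-3.1403,2.4748,1.4179,0.6103,0.2565,0.4323,0.7950,5.0292,-1.4190,9.8654,-9.6942
40,-0.9158,-0.1941,0.0247,0.7962,-2.0844,1.8739,1.1832,0.4632,0.2574,0.4330,0.7946,,,,
# max |tau| (N·m): 76.8296
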